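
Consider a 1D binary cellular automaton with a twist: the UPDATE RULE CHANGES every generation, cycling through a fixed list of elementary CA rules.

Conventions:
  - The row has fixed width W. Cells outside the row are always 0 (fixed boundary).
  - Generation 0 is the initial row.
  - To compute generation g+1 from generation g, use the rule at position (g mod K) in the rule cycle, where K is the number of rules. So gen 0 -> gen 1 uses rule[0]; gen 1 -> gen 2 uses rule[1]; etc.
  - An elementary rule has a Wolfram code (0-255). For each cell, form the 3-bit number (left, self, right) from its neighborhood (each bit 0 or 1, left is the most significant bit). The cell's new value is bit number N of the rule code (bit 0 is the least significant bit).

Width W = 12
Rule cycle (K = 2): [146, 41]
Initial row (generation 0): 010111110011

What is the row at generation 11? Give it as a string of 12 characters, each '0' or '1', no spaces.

Answer: 001000000110

Derivation:
Gen 0: 010111110011
Gen 1 (rule 146): 100011101100
Gen 2 (rule 41): 001010011001
Gen 3 (rule 146): 010001100110
Gen 4 (rule 41): 000101000100
Gen 5 (rule 146): 001000101010
Gen 6 (rule 41): 100010010100
Gen 7 (rule 146): 010101100010
Gen 8 (rule 41): 001011001000
Gen 9 (rule 146): 010000110100
Gen 10 (rule 41): 000110101001
Gen 11 (rule 146): 001000000110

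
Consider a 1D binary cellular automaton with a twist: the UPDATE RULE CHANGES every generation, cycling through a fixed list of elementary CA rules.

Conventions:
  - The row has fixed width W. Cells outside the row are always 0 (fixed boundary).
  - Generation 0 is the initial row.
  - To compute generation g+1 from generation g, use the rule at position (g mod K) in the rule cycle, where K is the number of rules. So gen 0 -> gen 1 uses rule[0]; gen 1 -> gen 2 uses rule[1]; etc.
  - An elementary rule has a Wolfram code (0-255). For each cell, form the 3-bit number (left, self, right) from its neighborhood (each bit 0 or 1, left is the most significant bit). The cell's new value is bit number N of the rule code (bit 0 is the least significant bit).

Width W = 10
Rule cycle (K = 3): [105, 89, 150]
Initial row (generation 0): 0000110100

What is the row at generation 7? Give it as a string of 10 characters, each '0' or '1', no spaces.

Answer: 1101001100

Derivation:
Gen 0: 0000110100
Gen 1 (rule 105): 1110111001
Gen 2 (rule 89): 1010101100
Gen 3 (rule 150): 1010100010
Gen 4 (rule 105): 0101001000
Gen 5 (rule 89): 0000100111
Gen 6 (rule 150): 0001111010
Gen 7 (rule 105): 1101001100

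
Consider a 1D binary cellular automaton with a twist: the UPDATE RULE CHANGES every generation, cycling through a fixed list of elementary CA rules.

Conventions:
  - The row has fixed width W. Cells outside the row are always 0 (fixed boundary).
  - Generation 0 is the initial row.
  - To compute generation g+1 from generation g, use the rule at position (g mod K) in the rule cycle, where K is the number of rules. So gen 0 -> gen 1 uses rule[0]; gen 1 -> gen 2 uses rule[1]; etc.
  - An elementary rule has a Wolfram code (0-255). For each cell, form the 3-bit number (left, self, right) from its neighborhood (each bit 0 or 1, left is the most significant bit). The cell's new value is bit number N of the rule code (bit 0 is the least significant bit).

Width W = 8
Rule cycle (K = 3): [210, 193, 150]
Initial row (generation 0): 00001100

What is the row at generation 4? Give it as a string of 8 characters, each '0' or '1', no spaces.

Answer: 01011011

Derivation:
Gen 0: 00001100
Gen 1 (rule 210): 00010110
Gen 2 (rule 193): 11000010
Gen 3 (rule 150): 00100111
Gen 4 (rule 210): 01011011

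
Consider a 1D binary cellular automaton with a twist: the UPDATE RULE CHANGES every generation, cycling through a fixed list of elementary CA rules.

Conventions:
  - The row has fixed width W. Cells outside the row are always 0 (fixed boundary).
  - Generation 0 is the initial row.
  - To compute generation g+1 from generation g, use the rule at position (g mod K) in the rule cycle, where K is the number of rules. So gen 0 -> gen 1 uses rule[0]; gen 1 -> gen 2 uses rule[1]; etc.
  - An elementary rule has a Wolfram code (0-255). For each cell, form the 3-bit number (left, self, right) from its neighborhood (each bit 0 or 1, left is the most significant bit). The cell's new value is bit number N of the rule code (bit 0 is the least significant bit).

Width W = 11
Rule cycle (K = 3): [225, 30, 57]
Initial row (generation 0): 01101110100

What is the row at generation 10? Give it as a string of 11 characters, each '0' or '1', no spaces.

Gen 0: 01101110100
Gen 1 (rule 225): 00110111001
Gen 2 (rule 30): 01100100111
Gen 3 (rule 57): 01010010100
Gen 4 (rule 225): 00100001001
Gen 5 (rule 30): 01110011111
Gen 6 (rule 57): 01001010000
Gen 7 (rule 225): 00000100111
Gen 8 (rule 30): 00001111100
Gen 9 (rule 57): 11101000011
Gen 10 (rule 225): 01110011001

Answer: 01110011001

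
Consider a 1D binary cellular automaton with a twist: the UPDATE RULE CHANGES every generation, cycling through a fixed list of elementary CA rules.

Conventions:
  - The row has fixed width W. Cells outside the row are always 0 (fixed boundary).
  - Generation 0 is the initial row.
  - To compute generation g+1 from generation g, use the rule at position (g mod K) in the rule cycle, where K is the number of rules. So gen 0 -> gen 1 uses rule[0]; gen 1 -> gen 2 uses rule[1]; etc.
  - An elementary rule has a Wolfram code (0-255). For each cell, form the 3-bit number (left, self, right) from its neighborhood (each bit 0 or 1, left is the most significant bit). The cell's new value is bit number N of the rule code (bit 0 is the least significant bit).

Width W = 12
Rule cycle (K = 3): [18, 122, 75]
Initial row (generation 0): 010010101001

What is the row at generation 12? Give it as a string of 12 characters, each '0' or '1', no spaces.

Gen 0: 010010101001
Gen 1 (rule 18): 101100000110
Gen 2 (rule 122): 011110001111
Gen 3 (rule 75): 110010111001
Gen 4 (rule 18): 001100000110
Gen 5 (rule 122): 011110001111
Gen 6 (rule 75): 110010111001
Gen 7 (rule 18): 001100000110
Gen 8 (rule 122): 011110001111
Gen 9 (rule 75): 110010111001
Gen 10 (rule 18): 001100000110
Gen 11 (rule 122): 011110001111
Gen 12 (rule 75): 110010111001

Answer: 110010111001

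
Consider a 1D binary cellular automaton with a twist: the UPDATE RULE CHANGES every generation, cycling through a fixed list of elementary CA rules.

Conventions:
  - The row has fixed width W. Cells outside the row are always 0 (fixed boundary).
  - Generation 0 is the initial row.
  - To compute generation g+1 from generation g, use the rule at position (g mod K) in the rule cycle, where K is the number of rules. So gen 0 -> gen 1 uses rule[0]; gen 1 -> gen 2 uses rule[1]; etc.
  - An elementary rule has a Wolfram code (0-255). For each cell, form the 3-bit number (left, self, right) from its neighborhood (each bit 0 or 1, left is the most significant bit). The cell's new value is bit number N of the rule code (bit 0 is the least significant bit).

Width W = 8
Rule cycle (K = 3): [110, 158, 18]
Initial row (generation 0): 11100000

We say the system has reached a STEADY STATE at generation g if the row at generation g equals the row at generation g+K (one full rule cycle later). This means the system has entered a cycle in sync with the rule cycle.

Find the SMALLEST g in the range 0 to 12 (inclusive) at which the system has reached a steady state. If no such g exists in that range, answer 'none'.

Gen 0: 11100000
Gen 1 (rule 110): 10100000
Gen 2 (rule 158): 10110000
Gen 3 (rule 18): 00001000
Gen 4 (rule 110): 00011000
Gen 5 (rule 158): 00110100
Gen 6 (rule 18): 01000010
Gen 7 (rule 110): 11000110
Gen 8 (rule 158): 10101101
Gen 9 (rule 18): 00000000
Gen 10 (rule 110): 00000000
Gen 11 (rule 158): 00000000
Gen 12 (rule 18): 00000000
Gen 13 (rule 110): 00000000
Gen 14 (rule 158): 00000000
Gen 15 (rule 18): 00000000

Answer: 9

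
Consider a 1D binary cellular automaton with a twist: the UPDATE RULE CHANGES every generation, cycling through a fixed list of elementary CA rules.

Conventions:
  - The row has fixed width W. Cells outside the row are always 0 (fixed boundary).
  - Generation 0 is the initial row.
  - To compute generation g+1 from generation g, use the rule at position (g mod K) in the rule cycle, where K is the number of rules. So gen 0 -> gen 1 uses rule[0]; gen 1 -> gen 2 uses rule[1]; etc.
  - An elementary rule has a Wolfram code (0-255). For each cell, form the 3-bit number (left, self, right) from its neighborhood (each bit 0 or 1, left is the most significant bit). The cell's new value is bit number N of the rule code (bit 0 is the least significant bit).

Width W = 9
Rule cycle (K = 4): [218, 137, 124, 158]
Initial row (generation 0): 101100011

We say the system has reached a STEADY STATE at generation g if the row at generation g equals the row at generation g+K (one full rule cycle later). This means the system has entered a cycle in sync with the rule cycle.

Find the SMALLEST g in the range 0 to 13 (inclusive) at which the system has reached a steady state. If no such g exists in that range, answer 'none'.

Answer: none

Derivation:
Gen 0: 101100011
Gen 1 (rule 218): 001110111
Gen 2 (rule 137): 101100110
Gen 3 (rule 124): 111110111
Gen 4 (rule 158): 111100110
Gen 5 (rule 218): 111111111
Gen 6 (rule 137): 111111110
Gen 7 (rule 124): 100000011
Gen 8 (rule 158): 110000110
Gen 9 (rule 218): 111001111
Gen 10 (rule 137): 110001110
Gen 11 (rule 124): 111001011
Gen 12 (rule 158): 110111010
Gen 13 (rule 218): 110111001
Gen 14 (rule 137): 100110000
Gen 15 (rule 124): 110111000
Gen 16 (rule 158): 100110100
Gen 17 (rule 218): 011110010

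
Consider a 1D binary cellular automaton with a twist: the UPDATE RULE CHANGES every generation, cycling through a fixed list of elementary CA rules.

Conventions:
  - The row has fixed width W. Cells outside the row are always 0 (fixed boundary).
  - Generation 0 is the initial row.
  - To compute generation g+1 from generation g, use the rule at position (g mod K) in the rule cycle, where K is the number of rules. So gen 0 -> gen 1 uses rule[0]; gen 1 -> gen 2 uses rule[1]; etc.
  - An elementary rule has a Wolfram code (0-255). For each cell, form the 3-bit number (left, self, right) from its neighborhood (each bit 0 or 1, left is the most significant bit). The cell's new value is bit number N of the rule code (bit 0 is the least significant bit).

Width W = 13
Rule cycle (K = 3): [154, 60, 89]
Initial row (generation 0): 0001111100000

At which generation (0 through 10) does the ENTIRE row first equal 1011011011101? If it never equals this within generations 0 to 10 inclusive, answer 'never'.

Gen 0: 0001111100000
Gen 1 (rule 154): 0011111010000
Gen 2 (rule 60): 0010000111000
Gen 3 (rule 89): 1001110101111
Gen 4 (rule 154): 0111100001110
Gen 5 (rule 60): 0100010001001
Gen 6 (rule 89): 0011001100100
Gen 7 (rule 154): 0110111011010
Gen 8 (rule 60): 0101100110111
Gen 9 (rule 89): 0001110110101
Gen 10 (rule 154): 0011100100000

Answer: never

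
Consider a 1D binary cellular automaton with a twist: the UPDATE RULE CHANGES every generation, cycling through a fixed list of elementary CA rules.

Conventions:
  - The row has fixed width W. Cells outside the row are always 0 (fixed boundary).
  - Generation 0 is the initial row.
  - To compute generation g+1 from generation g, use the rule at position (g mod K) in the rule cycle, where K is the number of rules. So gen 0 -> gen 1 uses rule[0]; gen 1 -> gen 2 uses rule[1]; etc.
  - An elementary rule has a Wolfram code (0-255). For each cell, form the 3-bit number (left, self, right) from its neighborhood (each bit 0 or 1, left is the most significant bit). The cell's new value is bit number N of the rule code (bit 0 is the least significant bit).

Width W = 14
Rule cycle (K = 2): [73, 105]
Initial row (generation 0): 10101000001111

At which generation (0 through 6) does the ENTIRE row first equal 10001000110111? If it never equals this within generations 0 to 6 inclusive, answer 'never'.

Gen 0: 10101000001111
Gen 1 (rule 73): 00000011101001
Gen 2 (rule 105): 11111010110000
Gen 3 (rule 73): 10001000110111
Gen 4 (rule 105): 00100010111101
Gen 5 (rule 73): 10001000100100
Gen 6 (rule 105): 00100010000001

Answer: 3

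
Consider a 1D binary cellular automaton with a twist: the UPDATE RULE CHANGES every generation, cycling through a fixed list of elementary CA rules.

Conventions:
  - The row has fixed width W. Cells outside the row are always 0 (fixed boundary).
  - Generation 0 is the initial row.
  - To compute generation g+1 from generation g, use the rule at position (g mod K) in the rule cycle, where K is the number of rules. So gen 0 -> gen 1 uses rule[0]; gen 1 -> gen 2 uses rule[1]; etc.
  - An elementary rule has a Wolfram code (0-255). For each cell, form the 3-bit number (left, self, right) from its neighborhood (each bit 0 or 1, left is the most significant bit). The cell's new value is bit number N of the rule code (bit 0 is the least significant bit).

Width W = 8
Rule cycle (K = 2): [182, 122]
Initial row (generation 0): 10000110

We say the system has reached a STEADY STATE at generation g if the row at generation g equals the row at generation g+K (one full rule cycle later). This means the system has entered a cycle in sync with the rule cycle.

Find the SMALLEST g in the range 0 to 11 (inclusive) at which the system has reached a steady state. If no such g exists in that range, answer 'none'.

Gen 0: 10000110
Gen 1 (rule 182): 11001001
Gen 2 (rule 122): 11110110
Gen 3 (rule 182): 01101001
Gen 4 (rule 122): 11110110
Gen 5 (rule 182): 01101001
Gen 6 (rule 122): 11110110
Gen 7 (rule 182): 01101001
Gen 8 (rule 122): 11110110
Gen 9 (rule 182): 01101001
Gen 10 (rule 122): 11110110
Gen 11 (rule 182): 01101001
Gen 12 (rule 122): 11110110
Gen 13 (rule 182): 01101001

Answer: 2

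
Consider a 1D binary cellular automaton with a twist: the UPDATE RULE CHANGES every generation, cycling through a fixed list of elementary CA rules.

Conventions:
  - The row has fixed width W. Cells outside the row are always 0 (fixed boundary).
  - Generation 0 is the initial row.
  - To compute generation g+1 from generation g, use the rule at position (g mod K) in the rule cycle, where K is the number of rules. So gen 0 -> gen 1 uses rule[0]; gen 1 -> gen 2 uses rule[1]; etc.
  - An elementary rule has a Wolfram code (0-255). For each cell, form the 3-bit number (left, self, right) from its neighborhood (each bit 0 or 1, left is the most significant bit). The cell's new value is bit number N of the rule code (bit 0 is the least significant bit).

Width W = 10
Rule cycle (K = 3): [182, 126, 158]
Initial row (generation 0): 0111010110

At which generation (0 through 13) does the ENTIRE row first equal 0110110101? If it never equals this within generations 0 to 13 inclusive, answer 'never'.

Gen 0: 0111010110
Gen 1 (rule 182): 1010111001
Gen 2 (rule 126): 1111101111
Gen 3 (rule 158): 1111001110
Gen 4 (rule 182): 0110110101
Gen 5 (rule 126): 1111111111
Gen 6 (rule 158): 1111111110
Gen 7 (rule 182): 0111111101
Gen 8 (rule 126): 1100000111
Gen 9 (rule 158): 1010001110
Gen 10 (rule 182): 1111010101
Gen 11 (rule 126): 1001111111
Gen 12 (rule 158): 1111111110
Gen 13 (rule 182): 0111111101

Answer: 4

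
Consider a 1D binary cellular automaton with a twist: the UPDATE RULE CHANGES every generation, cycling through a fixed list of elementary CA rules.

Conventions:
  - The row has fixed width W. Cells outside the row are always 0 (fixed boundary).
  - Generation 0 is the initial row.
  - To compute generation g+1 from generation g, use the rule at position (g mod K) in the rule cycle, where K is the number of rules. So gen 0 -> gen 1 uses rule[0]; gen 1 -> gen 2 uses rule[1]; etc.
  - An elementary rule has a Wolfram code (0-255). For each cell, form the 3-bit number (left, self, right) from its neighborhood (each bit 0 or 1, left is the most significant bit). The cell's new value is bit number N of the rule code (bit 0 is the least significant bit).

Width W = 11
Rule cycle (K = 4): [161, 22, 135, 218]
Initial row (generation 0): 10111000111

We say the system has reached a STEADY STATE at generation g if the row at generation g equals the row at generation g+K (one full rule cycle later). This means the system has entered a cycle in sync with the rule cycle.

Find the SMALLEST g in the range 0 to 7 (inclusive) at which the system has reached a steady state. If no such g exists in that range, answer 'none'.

Gen 0: 10111000111
Gen 1 (rule 161): 01010010010
Gen 2 (rule 22): 11011111111
Gen 3 (rule 135): 00001111110
Gen 4 (rule 218): 00011111111
Gen 5 (rule 161): 11001111110
Gen 6 (rule 22): 00110000001
Gen 7 (rule 135): 11000111111
Gen 8 (rule 218): 11101111111
Gen 9 (rule 161): 01010111110
Gen 10 (rule 22): 11010000001
Gen 11 (rule 135): 00010111111

Answer: none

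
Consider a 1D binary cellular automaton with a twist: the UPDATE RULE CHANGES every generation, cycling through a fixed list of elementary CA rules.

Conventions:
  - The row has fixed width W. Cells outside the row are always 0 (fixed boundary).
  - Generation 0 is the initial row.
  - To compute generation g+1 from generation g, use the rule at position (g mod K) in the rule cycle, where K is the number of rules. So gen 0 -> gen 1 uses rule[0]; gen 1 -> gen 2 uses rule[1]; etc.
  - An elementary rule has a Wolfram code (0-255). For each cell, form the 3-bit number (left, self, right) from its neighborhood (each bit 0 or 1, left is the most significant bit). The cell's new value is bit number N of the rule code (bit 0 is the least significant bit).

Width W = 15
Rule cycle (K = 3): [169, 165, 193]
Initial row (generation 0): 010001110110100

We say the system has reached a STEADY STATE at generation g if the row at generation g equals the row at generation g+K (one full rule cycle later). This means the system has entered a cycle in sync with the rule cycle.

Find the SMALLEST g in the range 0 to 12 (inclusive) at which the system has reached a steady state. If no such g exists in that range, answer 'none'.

Gen 0: 010001110110100
Gen 1 (rule 169): 000101101101001
Gen 2 (rule 165): 110110010011001
Gen 3 (rule 193): 010010000001000
Gen 4 (rule 169): 000000111100011
Gen 5 (rule 165): 111110011001000
Gen 6 (rule 193): 011110001000011
Gen 7 (rule 169): 011100100011010
Gen 8 (rule 165): 001000101000110
Gen 9 (rule 193): 100010000010010
Gen 10 (rule 169): 001000111000000
Gen 11 (rule 165): 101010010011111
Gen 12 (rule 193): 000000000001111
Gen 13 (rule 169): 111111111101110
Gen 14 (rule 165): 011111111010100
Gen 15 (rule 193): 001111111000001

Answer: none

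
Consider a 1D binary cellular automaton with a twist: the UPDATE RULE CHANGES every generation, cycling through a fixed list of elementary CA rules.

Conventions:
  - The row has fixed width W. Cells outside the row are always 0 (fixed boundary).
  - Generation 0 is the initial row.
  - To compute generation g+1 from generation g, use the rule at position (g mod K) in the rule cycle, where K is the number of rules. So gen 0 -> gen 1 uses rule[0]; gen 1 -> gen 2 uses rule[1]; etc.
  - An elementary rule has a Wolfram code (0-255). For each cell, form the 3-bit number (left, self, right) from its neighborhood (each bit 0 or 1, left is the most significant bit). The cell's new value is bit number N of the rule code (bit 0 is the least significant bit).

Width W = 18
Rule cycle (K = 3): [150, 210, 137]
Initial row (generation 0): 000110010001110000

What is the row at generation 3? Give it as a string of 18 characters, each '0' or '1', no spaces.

Answer: 000100110011110001

Derivation:
Gen 0: 000110010001110000
Gen 1 (rule 150): 001001111010101000
Gen 2 (rule 210): 010110111000000100
Gen 3 (rule 137): 000100110011110001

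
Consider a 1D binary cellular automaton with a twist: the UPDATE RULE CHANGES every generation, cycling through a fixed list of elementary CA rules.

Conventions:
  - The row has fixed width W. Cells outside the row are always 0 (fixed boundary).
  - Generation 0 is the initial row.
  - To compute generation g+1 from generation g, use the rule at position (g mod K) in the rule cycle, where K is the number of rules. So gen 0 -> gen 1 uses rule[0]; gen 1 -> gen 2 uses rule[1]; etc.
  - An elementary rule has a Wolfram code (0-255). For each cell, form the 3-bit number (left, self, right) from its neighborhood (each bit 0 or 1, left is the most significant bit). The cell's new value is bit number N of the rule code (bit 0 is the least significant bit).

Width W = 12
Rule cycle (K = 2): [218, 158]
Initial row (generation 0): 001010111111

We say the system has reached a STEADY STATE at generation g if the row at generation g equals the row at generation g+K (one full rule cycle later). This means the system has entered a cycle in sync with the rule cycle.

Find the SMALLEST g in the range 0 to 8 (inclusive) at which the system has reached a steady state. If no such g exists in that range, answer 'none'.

Gen 0: 001010111111
Gen 1 (rule 218): 010000111111
Gen 2 (rule 158): 111001111110
Gen 3 (rule 218): 111111111111
Gen 4 (rule 158): 111111111110
Gen 5 (rule 218): 111111111111
Gen 6 (rule 158): 111111111110
Gen 7 (rule 218): 111111111111
Gen 8 (rule 158): 111111111110
Gen 9 (rule 218): 111111111111
Gen 10 (rule 158): 111111111110

Answer: 3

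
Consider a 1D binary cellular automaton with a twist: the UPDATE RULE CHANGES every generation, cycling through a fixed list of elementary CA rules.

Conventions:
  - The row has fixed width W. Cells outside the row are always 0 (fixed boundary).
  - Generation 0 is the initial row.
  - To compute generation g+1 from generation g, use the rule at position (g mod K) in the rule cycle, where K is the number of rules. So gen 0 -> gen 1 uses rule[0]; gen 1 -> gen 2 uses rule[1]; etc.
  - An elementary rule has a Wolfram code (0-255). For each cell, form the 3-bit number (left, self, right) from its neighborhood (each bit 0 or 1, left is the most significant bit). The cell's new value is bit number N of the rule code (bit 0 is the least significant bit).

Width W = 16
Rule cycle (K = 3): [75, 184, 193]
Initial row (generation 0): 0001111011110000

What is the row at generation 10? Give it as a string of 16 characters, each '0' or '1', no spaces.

Answer: 1111111100001011

Derivation:
Gen 0: 0001111011110000
Gen 1 (rule 75): 1111001010010111
Gen 2 (rule 184): 1110100101001110
Gen 3 (rule 193): 0110000000000110
Gen 4 (rule 75): 1110111111111110
Gen 5 (rule 184): 1101111111111101
Gen 6 (rule 193): 0100111111111100
Gen 7 (rule 75): 1001100000000101
Gen 8 (rule 184): 0101010000000010
Gen 9 (rule 193): 0000000111111000
Gen 10 (rule 75): 1111111100001011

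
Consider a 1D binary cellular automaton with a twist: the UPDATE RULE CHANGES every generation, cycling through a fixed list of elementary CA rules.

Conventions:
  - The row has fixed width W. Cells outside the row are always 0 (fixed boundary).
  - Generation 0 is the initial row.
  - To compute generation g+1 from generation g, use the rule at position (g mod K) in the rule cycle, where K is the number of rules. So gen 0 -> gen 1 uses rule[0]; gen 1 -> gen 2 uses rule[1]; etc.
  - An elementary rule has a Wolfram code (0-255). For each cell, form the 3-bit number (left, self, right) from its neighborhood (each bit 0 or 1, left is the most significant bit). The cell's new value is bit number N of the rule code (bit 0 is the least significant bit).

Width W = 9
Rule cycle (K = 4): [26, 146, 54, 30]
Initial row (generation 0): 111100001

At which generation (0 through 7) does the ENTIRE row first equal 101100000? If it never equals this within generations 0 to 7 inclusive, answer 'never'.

Gen 0: 111100001
Gen 1 (rule 26): 100010010
Gen 2 (rule 146): 010101101
Gen 3 (rule 54): 111110011
Gen 4 (rule 30): 100001110
Gen 5 (rule 26): 010011001
Gen 6 (rule 146): 101100110
Gen 7 (rule 54): 110011001

Answer: never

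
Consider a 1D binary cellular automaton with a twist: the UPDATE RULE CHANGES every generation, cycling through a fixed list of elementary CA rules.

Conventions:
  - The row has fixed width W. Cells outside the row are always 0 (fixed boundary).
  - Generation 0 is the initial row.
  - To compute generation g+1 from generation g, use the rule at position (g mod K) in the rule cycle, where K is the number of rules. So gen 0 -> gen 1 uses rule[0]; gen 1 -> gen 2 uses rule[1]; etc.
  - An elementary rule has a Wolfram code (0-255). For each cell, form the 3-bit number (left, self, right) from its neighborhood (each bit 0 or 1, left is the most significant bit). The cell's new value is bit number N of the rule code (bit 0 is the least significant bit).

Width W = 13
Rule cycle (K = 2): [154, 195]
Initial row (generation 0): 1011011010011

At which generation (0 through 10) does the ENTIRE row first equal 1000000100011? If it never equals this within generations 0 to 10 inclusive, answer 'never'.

Gen 0: 1011011010011
Gen 1 (rule 154): 0010010001110
Gen 2 (rule 195): 1100100110110
Gen 3 (rule 154): 1011011100101
Gen 4 (rule 195): 0001001101000
Gen 5 (rule 154): 0010111000100
Gen 6 (rule 195): 1100011011001
Gen 7 (rule 154): 1010110010110
Gen 8 (rule 195): 0000010100010
Gen 9 (rule 154): 0000100010101
Gen 10 (rule 195): 1111001100000

Answer: never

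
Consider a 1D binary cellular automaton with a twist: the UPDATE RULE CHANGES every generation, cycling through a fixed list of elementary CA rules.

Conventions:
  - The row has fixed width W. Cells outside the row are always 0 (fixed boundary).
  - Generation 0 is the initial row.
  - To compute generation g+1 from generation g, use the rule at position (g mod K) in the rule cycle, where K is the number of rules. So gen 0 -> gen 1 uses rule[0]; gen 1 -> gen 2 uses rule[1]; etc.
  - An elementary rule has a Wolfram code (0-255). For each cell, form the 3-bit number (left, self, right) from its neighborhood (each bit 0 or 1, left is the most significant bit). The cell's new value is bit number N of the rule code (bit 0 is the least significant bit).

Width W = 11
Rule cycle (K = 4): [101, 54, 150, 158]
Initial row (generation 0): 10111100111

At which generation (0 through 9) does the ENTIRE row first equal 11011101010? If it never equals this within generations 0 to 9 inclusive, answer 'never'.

Answer: 4

Derivation:
Gen 0: 10111100111
Gen 1 (rule 101): 11000100001
Gen 2 (rule 54): 00101110011
Gen 3 (rule 150): 01100101100
Gen 4 (rule 158): 11011101010
Gen 5 (rule 101): 01100111110
Gen 6 (rule 54): 10011000001
Gen 7 (rule 150): 11100100011
Gen 8 (rule 158): 11011110110
Gen 9 (rule 101): 01100011010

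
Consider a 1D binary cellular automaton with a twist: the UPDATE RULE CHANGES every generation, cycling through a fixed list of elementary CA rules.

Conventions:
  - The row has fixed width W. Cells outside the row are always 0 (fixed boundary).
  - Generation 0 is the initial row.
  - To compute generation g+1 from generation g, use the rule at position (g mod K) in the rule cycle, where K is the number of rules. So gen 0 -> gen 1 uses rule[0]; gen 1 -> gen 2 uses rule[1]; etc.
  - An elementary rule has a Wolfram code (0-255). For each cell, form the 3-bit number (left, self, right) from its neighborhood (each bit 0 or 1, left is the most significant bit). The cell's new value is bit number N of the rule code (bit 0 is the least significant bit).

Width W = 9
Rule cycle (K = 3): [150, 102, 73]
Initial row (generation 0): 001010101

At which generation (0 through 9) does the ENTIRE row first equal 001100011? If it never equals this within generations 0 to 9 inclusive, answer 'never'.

Gen 0: 001010101
Gen 1 (rule 150): 011010101
Gen 2 (rule 102): 101111111
Gen 3 (rule 73): 001000001
Gen 4 (rule 150): 011100011
Gen 5 (rule 102): 100100101
Gen 6 (rule 73): 000000000
Gen 7 (rule 150): 000000000
Gen 8 (rule 102): 000000000
Gen 9 (rule 73): 111111111

Answer: never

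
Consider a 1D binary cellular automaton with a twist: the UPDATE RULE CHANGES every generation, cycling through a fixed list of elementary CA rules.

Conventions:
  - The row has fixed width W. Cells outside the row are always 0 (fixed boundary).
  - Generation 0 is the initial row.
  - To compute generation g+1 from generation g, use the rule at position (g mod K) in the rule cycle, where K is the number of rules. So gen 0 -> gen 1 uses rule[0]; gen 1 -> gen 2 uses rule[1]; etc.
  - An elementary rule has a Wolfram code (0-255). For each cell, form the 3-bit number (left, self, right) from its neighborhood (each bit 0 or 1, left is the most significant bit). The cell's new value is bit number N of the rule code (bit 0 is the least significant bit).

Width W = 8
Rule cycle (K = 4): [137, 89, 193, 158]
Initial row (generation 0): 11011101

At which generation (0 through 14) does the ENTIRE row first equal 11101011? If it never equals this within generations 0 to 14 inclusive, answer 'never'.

Gen 0: 11011101
Gen 1 (rule 137): 10011000
Gen 2 (rule 89): 01011111
Gen 3 (rule 193): 00001111
Gen 4 (rule 158): 00011110
Gen 5 (rule 137): 11011100
Gen 6 (rule 89): 11010111
Gen 7 (rule 193): 01000011
Gen 8 (rule 158): 11100110
Gen 9 (rule 137): 11000100
Gen 10 (rule 89): 11110011
Gen 11 (rule 193): 01110001
Gen 12 (rule 158): 11101011
Gen 13 (rule 137): 11000010
Gen 14 (rule 89): 11111001

Answer: 12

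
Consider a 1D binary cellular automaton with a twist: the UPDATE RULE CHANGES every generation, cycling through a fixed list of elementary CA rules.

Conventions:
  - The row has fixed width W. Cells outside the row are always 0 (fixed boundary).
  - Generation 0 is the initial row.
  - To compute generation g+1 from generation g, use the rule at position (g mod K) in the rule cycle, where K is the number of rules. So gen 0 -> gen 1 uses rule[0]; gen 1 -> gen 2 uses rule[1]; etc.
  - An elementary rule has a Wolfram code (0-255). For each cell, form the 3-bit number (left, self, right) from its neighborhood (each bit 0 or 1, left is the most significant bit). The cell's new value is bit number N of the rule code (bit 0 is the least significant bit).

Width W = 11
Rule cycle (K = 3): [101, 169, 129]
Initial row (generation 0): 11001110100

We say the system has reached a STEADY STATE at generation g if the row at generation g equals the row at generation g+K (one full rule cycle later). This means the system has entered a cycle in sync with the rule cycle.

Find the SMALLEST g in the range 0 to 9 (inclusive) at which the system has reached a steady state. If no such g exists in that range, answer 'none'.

Answer: none

Derivation:
Gen 0: 11001110100
Gen 1 (rule 101): 01000011101
Gen 2 (rule 169): 00011011010
Gen 3 (rule 129): 11000000000
Gen 4 (rule 101): 01011111111
Gen 5 (rule 169): 00111111110
Gen 6 (rule 129): 10011111100
Gen 7 (rule 101): 10000000101
Gen 8 (rule 169): 00111110010
Gen 9 (rule 129): 10011100000
Gen 10 (rule 101): 10000101111
Gen 11 (rule 169): 00110011110
Gen 12 (rule 129): 10000001100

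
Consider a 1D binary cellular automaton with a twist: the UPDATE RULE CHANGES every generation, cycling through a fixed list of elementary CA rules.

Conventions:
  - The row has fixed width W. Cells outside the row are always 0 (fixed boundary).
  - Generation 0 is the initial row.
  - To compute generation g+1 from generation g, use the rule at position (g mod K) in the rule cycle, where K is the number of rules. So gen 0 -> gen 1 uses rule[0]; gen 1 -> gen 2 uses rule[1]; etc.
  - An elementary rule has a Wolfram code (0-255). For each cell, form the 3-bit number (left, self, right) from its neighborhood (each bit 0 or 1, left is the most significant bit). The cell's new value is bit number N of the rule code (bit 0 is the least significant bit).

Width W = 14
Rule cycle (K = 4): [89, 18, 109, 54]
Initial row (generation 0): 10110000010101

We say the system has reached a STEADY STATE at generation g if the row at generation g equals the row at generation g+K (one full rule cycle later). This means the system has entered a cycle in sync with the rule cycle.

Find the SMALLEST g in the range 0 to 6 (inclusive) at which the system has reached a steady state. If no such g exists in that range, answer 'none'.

Answer: 6

Derivation:
Gen 0: 10110000010101
Gen 1 (rule 89): 00111111000000
Gen 2 (rule 18): 01000000100000
Gen 3 (rule 109): 01011110101111
Gen 4 (rule 54): 11100001110000
Gen 5 (rule 89): 10111101011111
Gen 6 (rule 18): 00000000000000
Gen 7 (rule 109): 11111111111111
Gen 8 (rule 54): 00000000000000
Gen 9 (rule 89): 11111111111111
Gen 10 (rule 18): 00000000000000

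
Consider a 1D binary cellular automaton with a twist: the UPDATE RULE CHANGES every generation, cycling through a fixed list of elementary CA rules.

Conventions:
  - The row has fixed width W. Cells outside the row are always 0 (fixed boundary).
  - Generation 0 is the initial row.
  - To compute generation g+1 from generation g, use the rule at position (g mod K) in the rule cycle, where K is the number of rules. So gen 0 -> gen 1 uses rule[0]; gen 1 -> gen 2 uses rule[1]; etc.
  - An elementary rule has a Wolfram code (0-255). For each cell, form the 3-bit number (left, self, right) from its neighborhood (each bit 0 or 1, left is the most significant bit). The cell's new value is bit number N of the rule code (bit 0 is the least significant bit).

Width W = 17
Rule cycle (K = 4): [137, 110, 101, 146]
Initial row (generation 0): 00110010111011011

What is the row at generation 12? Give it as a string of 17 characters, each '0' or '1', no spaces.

Answer: 01010001000000000

Derivation:
Gen 0: 00110010111011011
Gen 1 (rule 137): 10100000110010010
Gen 2 (rule 110): 11100001110110110
Gen 3 (rule 101): 00101100011011010
Gen 4 (rule 146): 01000010100000001
Gen 5 (rule 137): 00011000001111100
Gen 6 (rule 110): 00111000011000100
Gen 7 (rule 101): 10001011001010101
Gen 8 (rule 146): 01010000110000000
Gen 9 (rule 137): 00000110100111111
Gen 10 (rule 110): 00001111101100001
Gen 11 (rule 101): 11100000110101101
Gen 12 (rule 146): 01010001000000000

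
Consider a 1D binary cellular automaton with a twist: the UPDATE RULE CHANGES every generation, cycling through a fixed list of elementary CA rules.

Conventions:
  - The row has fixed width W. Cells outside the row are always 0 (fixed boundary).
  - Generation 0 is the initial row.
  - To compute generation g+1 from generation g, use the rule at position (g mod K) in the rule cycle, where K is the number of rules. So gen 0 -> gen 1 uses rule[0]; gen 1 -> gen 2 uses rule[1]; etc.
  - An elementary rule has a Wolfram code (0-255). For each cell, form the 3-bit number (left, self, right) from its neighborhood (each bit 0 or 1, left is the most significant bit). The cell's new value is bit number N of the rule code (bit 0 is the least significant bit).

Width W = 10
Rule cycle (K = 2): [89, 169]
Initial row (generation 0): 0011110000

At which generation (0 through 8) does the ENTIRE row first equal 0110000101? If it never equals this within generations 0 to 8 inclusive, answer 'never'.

Answer: never

Derivation:
Gen 0: 0011110000
Gen 1 (rule 89): 1010011111
Gen 2 (rule 169): 0100011110
Gen 3 (rule 89): 0011010011
Gen 4 (rule 169): 1010100010
Gen 5 (rule 89): 0000011001
Gen 6 (rule 169): 1111010000
Gen 7 (rule 89): 1001001111
Gen 8 (rule 169): 0000001110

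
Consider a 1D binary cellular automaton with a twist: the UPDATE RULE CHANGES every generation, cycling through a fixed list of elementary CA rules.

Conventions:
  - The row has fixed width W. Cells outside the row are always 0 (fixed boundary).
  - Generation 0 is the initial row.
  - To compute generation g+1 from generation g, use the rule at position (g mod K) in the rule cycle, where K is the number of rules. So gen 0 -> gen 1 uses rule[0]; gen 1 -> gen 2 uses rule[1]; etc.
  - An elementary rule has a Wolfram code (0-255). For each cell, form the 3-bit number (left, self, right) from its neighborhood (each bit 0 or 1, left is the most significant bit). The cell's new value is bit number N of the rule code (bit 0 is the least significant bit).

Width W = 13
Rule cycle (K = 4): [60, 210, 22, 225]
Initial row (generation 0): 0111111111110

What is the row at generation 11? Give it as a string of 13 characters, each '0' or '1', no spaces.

Gen 0: 0111111111110
Gen 1 (rule 60): 0100000000001
Gen 2 (rule 210): 1010000000010
Gen 3 (rule 22): 1011000000111
Gen 4 (rule 225): 0101011110011
Gen 5 (rule 60): 0111110001010
Gen 6 (rule 210): 1011111010001
Gen 7 (rule 22): 1000000011011
Gen 8 (rule 225): 0011111001101
Gen 9 (rule 60): 0010000101011
Gen 10 (rule 210): 0101001000001
Gen 11 (rule 22): 1101111100011

Answer: 1101111100011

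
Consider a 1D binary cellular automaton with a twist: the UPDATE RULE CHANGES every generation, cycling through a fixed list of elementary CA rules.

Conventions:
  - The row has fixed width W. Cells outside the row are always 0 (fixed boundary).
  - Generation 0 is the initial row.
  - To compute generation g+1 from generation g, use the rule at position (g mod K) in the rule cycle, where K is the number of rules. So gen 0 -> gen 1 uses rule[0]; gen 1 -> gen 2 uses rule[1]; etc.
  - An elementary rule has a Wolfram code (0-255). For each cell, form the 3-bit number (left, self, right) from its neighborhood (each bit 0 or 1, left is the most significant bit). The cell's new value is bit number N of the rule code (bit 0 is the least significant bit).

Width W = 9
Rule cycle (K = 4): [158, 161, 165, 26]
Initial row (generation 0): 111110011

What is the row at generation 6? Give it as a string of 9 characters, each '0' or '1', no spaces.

Gen 0: 111110011
Gen 1 (rule 158): 111101110
Gen 2 (rule 161): 011010100
Gen 3 (rule 165): 000111101
Gen 4 (rule 26): 001100000
Gen 5 (rule 158): 011010000
Gen 6 (rule 161): 000100111

Answer: 000100111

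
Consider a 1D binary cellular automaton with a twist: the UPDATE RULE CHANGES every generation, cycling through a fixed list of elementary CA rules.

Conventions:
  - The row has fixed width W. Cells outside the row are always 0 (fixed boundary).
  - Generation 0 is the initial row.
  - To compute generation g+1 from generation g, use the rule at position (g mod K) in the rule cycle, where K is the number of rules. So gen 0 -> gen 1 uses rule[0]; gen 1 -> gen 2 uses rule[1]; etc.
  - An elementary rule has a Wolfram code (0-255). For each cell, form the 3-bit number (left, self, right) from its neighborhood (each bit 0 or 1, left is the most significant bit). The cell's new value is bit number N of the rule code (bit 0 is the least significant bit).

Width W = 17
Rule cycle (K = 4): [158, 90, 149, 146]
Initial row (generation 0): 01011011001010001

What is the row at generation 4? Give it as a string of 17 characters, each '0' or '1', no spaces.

Gen 0: 01011011001010001
Gen 1 (rule 158): 11010010111011011
Gen 2 (rule 90): 11001100101011011
Gen 3 (rule 149): 00100010101000000
Gen 4 (rule 146): 01010100000100000

Answer: 01010100000100000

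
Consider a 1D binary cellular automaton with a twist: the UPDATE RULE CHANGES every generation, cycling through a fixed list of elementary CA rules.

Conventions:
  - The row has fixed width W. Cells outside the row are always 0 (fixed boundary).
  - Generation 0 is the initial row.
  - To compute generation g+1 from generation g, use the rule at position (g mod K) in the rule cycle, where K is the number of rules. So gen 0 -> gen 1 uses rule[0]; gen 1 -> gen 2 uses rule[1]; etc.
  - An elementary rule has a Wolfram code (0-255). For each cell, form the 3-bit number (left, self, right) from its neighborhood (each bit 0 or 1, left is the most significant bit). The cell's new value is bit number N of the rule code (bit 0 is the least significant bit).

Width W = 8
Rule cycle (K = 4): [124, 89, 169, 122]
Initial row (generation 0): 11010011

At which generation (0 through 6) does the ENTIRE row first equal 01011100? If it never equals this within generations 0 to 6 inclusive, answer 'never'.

Gen 0: 11010011
Gen 1 (rule 124): 11111011
Gen 2 (rule 89): 10001011
Gen 3 (rule 169): 00100110
Gen 4 (rule 122): 01011111
Gen 5 (rule 124): 01110001
Gen 6 (rule 89): 01011100

Answer: 6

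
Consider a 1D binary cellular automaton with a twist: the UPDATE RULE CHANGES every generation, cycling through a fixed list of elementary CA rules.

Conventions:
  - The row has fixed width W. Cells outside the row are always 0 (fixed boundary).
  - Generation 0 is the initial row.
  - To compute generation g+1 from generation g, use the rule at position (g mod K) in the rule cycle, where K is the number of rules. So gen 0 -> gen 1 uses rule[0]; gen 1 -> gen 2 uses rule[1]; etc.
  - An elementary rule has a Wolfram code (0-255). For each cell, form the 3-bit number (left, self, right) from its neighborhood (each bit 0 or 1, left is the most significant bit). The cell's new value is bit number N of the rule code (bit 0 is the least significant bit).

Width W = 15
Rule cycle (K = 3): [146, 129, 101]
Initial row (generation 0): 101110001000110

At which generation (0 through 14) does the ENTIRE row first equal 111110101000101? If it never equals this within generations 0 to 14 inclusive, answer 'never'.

Gen 0: 101110001000110
Gen 1 (rule 146): 000101010101001
Gen 2 (rule 129): 110000000000000
Gen 3 (rule 101): 010111111111111
Gen 4 (rule 146): 100011111111110
Gen 5 (rule 129): 001001111111100
Gen 6 (rule 101): 101000000000101
Gen 7 (rule 146): 000100000001000
Gen 8 (rule 129): 110001111100011
Gen 9 (rule 101): 010100000101001
Gen 10 (rule 146): 100010001000110
Gen 11 (rule 129): 001000100010000
Gen 12 (rule 101): 101010101010111
Gen 13 (rule 146): 000000000000010
Gen 14 (rule 129): 111111111111000

Answer: never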